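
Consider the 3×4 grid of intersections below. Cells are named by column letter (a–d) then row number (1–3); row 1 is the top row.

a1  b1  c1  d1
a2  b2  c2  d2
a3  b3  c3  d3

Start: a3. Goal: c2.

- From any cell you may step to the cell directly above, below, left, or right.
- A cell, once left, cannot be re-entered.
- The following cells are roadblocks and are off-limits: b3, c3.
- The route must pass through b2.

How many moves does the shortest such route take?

3

Any route passes through b2 somewhere between a3 and c2. Summing Manhattan distances along the two legs (a3 → b2 → c2) gives a lower bound of 2 + 1 = 3 moves.
A route of 3 moves achieves this: a3 → a2 → b2 → c2.
Since 3 matches the lower bound, it is optimal.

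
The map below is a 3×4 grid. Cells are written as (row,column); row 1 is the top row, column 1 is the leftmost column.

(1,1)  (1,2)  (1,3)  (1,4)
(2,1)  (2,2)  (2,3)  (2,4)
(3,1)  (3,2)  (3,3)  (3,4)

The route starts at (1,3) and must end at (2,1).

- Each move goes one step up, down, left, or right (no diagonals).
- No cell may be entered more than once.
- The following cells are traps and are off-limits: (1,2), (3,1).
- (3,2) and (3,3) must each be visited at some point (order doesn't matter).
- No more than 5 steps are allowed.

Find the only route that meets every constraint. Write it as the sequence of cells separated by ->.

(1,3) -> (2,3) -> (3,3) -> (3,2) -> (2,2) -> (2,1)

Any route must reach (3,2) and (3,3) and still end at (2,1) within 5 moves, so the order of the required stops is forced.
Route from (1,3): down 2 to (3,3), left 1 to (3,2), up 1 to (2,2), left 1 to (2,1) — 5 moves in all.
Check: all required cells visited; 5 ≤ 5 moves.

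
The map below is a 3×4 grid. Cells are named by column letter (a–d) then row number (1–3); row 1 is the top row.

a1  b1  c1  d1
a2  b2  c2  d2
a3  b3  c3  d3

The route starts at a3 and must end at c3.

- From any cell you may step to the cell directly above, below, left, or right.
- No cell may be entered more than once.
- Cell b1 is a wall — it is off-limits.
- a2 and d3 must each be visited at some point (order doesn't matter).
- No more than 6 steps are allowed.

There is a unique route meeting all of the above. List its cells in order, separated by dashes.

a3 - a2 - b2 - c2 - d2 - d3 - c3

Any route must reach a2 and d3 and still end at c3 within 6 moves, so the order of the required stops is forced.
Route from a3: up 1 to a2, right 3 to d2, down 1 to d3, left 1 to c3 — 6 moves in all.
Check: all required cells visited; 6 ≤ 6 moves.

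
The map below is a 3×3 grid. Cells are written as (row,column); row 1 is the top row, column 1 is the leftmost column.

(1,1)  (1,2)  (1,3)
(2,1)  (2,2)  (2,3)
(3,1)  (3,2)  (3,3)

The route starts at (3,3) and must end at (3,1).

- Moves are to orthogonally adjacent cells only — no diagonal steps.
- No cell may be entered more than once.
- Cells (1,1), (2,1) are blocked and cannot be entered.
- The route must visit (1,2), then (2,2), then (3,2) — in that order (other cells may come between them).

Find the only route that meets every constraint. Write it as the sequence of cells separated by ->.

(3,3) -> (2,3) -> (1,3) -> (1,2) -> (2,2) -> (3,2) -> (3,1)

The waypoints must appear in the order (1,2), (2,2), (3,2), with no cell reused.
Route from (3,3): up 2 to (1,3), left 1 to (1,2), down 2 to (3,2), left 1 to (3,1) — 6 moves in all.
Check: order respected ((1,2) at step 3, (2,2) at step 4, (3,2) at step 5).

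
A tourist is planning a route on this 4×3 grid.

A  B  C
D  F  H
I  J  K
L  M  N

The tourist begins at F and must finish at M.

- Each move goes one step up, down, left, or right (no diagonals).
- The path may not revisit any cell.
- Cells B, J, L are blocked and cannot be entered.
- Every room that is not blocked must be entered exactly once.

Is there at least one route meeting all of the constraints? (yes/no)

no

Cell A has only one open neighbour but is neither the start nor the goal, so a Hamiltonian route would have to both enter and leave it through the same neighbour — impossible without revisiting.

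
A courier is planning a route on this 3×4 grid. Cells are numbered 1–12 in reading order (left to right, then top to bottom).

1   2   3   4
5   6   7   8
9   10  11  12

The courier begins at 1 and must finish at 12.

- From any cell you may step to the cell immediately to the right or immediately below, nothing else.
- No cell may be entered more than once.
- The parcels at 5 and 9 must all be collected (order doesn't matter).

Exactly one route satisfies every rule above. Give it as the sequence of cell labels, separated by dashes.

1 - 5 - 9 - 10 - 11 - 12

Moves only go right or down, so the column and row indices never decrease.
Route from 1: 2× down (reaching 9), 3× right (reaching 12) — 5 moves in all.
Check: all required cells visited.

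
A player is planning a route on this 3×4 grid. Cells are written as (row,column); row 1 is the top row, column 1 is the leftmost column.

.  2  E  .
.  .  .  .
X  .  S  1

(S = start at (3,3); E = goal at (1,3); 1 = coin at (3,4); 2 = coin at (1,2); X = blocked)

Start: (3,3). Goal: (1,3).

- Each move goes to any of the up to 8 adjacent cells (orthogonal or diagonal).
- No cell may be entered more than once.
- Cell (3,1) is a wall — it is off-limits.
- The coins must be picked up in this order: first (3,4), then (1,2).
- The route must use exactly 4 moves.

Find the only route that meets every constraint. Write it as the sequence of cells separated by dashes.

(3,3) - (3,4) - (2,3) - (1,2) - (1,3)

The waypoints must appear in the order (3,4), (1,2), with no cell reused.
Route from (3,3): right to (3,4), 2× up-left (reaching (1,2)), right to (1,3) — 4 moves in all.
Check: order respected (1 at step 1, 2 at step 3); 4 moves as required.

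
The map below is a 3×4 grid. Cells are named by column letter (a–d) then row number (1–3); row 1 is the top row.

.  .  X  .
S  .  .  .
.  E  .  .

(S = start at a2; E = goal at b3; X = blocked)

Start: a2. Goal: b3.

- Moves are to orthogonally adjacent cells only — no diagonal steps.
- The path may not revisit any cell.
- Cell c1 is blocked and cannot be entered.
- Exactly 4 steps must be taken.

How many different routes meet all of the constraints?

2

Need simple routes of exactly 4 moves from a2 to b3 (Manhattan distance 2, so 1 moves are spent on a detour and 1 undoing it).
Enumerating: a2 a1 b1 b2 b3 | a2 b2 c2 c3 b3.
That gives 2 routes.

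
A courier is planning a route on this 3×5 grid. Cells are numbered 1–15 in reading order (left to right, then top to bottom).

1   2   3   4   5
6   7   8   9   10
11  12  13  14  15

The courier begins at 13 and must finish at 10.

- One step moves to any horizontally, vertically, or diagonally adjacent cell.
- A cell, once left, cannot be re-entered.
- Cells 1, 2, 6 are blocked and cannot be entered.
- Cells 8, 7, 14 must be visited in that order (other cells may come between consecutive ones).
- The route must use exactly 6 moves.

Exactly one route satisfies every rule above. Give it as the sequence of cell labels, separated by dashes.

The waypoints must appear in the order 8, 7, 14, with no cell reused.
Route from 13: up to 8, left to 7, up-right to 3, down-right to 9, down to 14, up-right to 10 — 6 moves in all.
Check: order respected (8 at step 1, 7 at step 2, 14 at step 5); 6 moves as required.

13 - 8 - 7 - 3 - 9 - 14 - 10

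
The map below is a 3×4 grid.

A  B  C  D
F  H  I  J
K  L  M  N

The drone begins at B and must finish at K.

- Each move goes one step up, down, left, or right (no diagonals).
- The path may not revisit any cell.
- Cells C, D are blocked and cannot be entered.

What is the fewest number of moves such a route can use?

3

The Manhattan distance from B to K is |1−3| + |2−1| = 3, so at least 3 moves are needed.
A route of 3 moves achieves this: B → H → L → K.
Since 3 matches the lower bound, it is optimal.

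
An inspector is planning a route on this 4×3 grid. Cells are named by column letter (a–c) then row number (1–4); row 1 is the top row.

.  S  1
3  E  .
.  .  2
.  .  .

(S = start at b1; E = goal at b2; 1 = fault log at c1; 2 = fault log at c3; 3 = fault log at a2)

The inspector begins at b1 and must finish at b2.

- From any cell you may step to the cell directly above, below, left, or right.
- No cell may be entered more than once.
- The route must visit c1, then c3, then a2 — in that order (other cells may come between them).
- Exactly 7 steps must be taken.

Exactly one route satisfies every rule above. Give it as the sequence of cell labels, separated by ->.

The waypoints must appear in the order c1, c3, a2, with no cell reused.
Route from b1: right to c1, 2× down (reaching c3), 2× left (reaching a3), up to a2, right to b2 — 7 moves in all.
Check: order respected (1 at step 1, 2 at step 3, 3 at step 6); 7 moves as required.

b1 -> c1 -> c2 -> c3 -> b3 -> a3 -> a2 -> b2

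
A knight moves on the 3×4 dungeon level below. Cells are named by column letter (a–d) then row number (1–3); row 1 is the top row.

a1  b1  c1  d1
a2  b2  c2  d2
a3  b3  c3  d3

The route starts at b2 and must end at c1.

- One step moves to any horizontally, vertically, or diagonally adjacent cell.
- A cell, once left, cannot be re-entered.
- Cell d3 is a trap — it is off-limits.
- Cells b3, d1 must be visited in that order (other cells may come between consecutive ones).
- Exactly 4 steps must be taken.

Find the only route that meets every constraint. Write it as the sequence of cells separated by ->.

The waypoints must appear in the order b3, d1, with no cell reused.
Route from b2: down to b3, 2× up-right (reaching d1), left to c1 — 4 moves in all.
Check: order respected (b3 at step 1, d1 at step 3); 4 moves as required.

b2 -> b3 -> c2 -> d1 -> c1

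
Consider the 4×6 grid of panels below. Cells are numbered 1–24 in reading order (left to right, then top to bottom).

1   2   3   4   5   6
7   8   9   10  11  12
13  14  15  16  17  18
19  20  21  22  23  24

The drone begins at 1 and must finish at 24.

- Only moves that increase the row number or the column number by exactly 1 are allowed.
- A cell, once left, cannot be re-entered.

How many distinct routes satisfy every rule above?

A right/down-only route from 1 to 24 makes exactly 3 down-moves and 5 right-moves in some order.
With no other constraints that would be C(8,3) = 56 routes.
That gives 56 routes.

56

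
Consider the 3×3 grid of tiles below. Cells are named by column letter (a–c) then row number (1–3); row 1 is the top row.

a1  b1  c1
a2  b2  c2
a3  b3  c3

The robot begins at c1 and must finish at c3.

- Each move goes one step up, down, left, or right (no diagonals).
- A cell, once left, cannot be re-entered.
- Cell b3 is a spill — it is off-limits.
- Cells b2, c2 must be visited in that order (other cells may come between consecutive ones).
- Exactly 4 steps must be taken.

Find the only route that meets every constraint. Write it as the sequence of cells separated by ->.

c1 -> b1 -> b2 -> c2 -> c3

The waypoints must appear in the order b2, c2, with no cell reused.
Route from c1: left to b1, down to b2, right to c2, down to c3 — 4 moves in all.
Check: order respected (b2 at step 2, c2 at step 3); 4 moves as required.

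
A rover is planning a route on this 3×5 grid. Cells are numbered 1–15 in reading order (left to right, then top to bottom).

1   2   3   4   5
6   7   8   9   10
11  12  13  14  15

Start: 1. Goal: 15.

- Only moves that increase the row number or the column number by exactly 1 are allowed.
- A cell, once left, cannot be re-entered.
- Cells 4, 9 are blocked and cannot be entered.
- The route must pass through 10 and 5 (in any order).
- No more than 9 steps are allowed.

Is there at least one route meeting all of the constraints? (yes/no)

Right/down moves force the required cells to be taken in the order 5, 10. Every right/down route from 1 to 5 runs into a blocked cell, so that leg cannot be completed.

no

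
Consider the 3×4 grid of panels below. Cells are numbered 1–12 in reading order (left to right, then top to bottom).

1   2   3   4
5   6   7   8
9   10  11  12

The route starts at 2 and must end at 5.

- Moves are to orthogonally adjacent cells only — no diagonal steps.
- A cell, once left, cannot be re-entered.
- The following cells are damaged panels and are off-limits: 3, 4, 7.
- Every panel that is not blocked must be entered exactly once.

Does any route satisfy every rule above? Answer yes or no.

Cell 8 has only one open neighbour but is neither the start nor the goal, so a Hamiltonian route would have to both enter and leave it through the same neighbour — impossible without revisiting.

no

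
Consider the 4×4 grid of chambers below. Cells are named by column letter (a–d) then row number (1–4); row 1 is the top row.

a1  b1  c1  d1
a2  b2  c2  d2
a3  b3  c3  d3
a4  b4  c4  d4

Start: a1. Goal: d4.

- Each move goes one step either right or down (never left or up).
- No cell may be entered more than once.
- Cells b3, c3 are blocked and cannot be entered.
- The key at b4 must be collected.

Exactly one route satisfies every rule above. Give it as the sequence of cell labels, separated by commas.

a1, a2, a3, a4, b4, c4, d4

Moves only go right or down, so the column and row indices never decrease.
Route from a1: down 3 to a4, right 3 to d4 — 6 moves in all.
Check: all required cells visited.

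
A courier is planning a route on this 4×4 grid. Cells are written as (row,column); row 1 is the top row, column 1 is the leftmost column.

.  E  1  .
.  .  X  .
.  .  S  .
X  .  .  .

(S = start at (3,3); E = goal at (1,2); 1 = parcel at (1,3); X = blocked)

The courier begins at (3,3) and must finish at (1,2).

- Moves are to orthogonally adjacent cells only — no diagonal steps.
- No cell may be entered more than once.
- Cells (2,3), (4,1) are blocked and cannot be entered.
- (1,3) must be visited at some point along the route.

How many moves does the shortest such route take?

Any route passes through (1,3) somewhere between (3,3) and (1,2). Summing Manhattan distances along the two legs ((3,3) → (1,3) → (1,2)) gives a lower bound of 2 + 1 = 3 moves.
That bound ignores the blocked cells. Measuring each leg by the fewest moves that actually steer around them ((3,3)→(1,3): 4; (1,3)→(1,2): 1) raises the lower bound to 5.
A route of 5 moves exists: (3,3) → (3,4) → (2,4) → (1,4) → (1,3) → (1,2).
Since 5 matches that lower bound, it is optimal.

5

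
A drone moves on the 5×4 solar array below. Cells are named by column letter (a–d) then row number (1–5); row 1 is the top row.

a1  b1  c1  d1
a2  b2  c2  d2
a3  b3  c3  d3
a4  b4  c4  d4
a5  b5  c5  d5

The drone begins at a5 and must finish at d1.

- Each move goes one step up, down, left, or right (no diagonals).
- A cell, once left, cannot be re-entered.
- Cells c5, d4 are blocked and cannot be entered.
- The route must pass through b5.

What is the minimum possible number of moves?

Any route passes through b5 somewhere between a5 and d1. Summing Manhattan distances along the two legs (a5 → b5 → d1) gives a lower bound of 1 + 6 = 7 moves.
A route of 7 moves achieves this: a5 → b5 → b4 → b3 → b2 → b1 → c1 → d1.
Since 7 matches the lower bound, it is optimal.

7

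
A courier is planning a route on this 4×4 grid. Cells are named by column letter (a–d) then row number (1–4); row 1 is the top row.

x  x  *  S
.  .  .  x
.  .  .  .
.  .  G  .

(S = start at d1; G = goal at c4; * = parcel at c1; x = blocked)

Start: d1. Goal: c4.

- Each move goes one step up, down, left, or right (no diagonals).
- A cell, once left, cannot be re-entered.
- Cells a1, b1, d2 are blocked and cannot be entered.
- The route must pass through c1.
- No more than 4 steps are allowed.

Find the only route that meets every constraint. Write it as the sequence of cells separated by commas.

Any route must reach c1 and still end at c4 within 4 moves, so the order of the required stops is forced.
Route from d1: left 1 to c1, down 3 to c4 — 4 moves in all.
Check: all required cells visited; 4 ≤ 4 moves.

d1, c1, c2, c3, c4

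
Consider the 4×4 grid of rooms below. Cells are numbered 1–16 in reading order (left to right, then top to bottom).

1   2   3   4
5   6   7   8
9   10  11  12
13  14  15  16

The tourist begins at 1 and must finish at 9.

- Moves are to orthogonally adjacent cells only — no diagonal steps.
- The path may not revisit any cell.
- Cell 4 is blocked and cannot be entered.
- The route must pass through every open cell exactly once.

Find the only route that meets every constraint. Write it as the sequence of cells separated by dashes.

1 - 5 - 6 - 2 - 3 - 7 - 8 - 12 - 16 - 15 - 11 - 10 - 14 - 13 - 9

Need to visit all 15 open cells exactly once, starting at 1 and ending at 9.
Cell 8 has only two open neighbours (12 and 7), so the path must pass straight through it: one of those is the cell it's entered from and the other is where it exits.
Route from 1: down to 5, right to 6, up to 2, right to 3, down to 7, right to 8, 2× down (reaching 16), left to 15, up to 11, left to 10, down to 14, left to 13, up to 9 — 14 moves in all.
Check: all 15 open cells covered.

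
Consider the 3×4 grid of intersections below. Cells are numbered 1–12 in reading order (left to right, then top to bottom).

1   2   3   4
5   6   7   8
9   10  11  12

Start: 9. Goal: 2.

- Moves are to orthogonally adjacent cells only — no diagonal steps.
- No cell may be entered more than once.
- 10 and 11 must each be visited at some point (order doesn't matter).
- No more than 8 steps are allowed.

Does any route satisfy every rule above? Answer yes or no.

yes

One route that works: 9 → 10 → 11 → 7 → 3 → 2.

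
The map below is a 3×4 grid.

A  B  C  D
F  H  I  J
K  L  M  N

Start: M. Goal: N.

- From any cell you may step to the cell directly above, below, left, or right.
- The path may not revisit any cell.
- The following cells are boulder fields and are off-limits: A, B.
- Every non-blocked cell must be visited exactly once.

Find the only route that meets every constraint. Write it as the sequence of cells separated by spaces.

M L K F H I C D J N

Need to visit all 10 open cells exactly once, starting at M and ending at N.
Route from M: 2× left (reaching K), up to F, 2× right (reaching I), up to C, right to D, 2× down (reaching N) — 9 moves in all.
Check: all 10 open cells covered.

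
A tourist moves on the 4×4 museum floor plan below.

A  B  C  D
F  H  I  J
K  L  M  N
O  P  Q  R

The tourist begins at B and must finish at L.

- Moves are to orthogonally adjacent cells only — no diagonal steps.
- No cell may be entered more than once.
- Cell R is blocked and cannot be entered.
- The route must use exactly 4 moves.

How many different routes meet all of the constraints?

6

Need simple routes of exactly 4 moves from B to L (Manhattan distance 2, so 1 moves are spent on a detour and 1 undoing it).
Enumerating: B H F K L | B H I M L | B A F K L | B A F H L | B C I M L | B C I H L.
That gives 6 routes.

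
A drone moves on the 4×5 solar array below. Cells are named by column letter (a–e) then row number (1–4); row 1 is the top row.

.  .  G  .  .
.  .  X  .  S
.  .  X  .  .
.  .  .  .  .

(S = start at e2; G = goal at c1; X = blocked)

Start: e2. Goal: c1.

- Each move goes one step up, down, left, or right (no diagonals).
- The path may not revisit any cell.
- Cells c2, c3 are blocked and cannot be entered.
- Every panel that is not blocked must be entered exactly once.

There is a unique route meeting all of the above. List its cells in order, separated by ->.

e2 -> e1 -> d1 -> d2 -> d3 -> e3 -> e4 -> d4 -> c4 -> b4 -> a4 -> a3 -> b3 -> b2 -> a2 -> a1 -> b1 -> c1

Need to visit all 18 open cells exactly once, starting at e2 and ending at c1.
Cell e1 has only two open neighbours (e2 and d1), so the path must pass straight through it: one of those is the cell it's entered from and the other is where it exits.
Route from e2: up to e1, left to d1, 2× down (reaching d3), right to e3, down to e4, 4× left (reaching a4), up to a3, right to b3, up to b2, left to a2, up to a1, 2× right (reaching c1) — 17 moves in all.
Check: all 18 open cells covered.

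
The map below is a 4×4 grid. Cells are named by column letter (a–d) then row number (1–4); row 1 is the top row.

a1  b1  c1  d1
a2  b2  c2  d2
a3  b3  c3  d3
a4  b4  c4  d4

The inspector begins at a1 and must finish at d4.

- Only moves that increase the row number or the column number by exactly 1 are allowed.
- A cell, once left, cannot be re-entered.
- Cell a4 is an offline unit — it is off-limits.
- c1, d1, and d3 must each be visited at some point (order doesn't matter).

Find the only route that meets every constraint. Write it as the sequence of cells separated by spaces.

a1 b1 c1 d1 d2 d3 d4

Moves only go right or down, so the column and row indices never decrease.
Route from a1: 3× right (reaching d1), 3× down (reaching d4) — 6 moves in all.
Check: all required cells visited.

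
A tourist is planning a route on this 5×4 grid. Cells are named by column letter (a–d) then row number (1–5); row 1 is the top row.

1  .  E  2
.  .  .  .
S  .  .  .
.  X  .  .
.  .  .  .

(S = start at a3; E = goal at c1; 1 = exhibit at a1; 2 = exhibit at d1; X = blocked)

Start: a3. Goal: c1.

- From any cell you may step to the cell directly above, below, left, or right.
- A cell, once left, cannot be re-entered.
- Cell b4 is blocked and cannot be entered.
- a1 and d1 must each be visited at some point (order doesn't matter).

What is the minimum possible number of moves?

Any route passes through a1 and d1 in some order between a3 and c1. Summing Manhattan distances along each leg and taking the cheapest ordering (a3 → a1 → d1 → c1) gives a lower bound of 2 + 3 + 1 = 6 moves.
The shortest route satisfying every rule uses 8 moves: a3 → a2 → a1 → b1 → b2 → c2 → d2 → d1 → c1.
The no-revisit rule (legs can't share cells) pushes the minimum above the 6-move bound; an exhaustive check rules out every length from 6 to 7, leaving 8 as the minimum.

8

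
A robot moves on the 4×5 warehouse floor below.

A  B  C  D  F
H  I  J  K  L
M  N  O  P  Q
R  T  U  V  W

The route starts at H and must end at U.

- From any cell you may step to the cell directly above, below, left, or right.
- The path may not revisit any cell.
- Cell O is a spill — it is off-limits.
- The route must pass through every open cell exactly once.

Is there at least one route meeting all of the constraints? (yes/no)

One route that works: H → A → B → C → D → F → L → Q → W → V → P → K → J → I → N → M → R → T → U.

yes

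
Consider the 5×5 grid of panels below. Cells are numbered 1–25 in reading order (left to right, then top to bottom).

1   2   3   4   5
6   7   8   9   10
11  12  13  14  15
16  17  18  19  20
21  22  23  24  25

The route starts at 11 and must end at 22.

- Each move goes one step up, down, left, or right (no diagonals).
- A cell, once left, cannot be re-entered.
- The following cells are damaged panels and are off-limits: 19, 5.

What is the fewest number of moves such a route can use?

The Manhattan distance from 11 to 22 is |3−5| + |1−2| = 3, so at least 3 moves are needed.
A route of 3 moves achieves this: 11 → 16 → 21 → 22.
Since 3 matches the lower bound, it is optimal.

3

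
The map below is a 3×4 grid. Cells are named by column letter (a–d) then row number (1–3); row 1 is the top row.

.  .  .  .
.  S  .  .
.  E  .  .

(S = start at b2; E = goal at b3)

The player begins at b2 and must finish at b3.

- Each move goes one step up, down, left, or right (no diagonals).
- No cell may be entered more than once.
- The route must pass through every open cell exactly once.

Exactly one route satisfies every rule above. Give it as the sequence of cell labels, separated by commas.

Need to visit all 12 open cells exactly once, starting at b2 and ending at b3.
Cell a1 has only two open neighbours (a2 and b1), so the path must pass straight through it: one of those is the cell it's entered from and the other is where it exits.
Route from b2: right to c2, down to c3, right to d3, 2× up (reaching d1), 3× left (reaching a1), 2× down (reaching a3), right to b3 — 11 moves in all.
Check: all 12 open cells covered.

b2, c2, c3, d3, d2, d1, c1, b1, a1, a2, a3, b3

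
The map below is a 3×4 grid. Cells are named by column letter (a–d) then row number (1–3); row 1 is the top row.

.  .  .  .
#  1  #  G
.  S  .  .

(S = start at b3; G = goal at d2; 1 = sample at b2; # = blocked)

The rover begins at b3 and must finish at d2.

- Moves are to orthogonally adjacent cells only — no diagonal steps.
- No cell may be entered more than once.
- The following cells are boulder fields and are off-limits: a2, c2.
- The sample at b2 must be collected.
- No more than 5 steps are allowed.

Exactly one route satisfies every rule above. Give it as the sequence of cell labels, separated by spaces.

b3 b2 b1 c1 d1 d2

Any route must reach b2 and still end at d2 within 5 moves, so the order of the required stops is forced.
Route from b3: up 2 to b1, right 2 to d1, down 1 to d2 — 5 moves in all.
Check: all required cells visited; 5 ≤ 5 moves.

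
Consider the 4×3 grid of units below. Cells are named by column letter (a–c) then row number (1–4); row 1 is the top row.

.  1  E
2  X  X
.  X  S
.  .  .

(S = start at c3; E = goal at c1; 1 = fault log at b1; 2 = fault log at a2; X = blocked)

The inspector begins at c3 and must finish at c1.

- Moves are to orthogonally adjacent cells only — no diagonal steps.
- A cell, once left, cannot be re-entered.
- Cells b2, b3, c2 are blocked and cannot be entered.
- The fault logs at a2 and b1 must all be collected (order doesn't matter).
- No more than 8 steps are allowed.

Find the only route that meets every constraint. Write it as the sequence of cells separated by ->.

c3 -> c4 -> b4 -> a4 -> a3 -> a2 -> a1 -> b1 -> c1

The 8-move cap with required stops at a2, b1 leaves no slack for detours.
Route from c3: down 1 to c4, left 2 to a4, up 3 to a1, right 2 to c1 — 8 moves in all.
Check: all required cells visited; 8 ≤ 8 moves.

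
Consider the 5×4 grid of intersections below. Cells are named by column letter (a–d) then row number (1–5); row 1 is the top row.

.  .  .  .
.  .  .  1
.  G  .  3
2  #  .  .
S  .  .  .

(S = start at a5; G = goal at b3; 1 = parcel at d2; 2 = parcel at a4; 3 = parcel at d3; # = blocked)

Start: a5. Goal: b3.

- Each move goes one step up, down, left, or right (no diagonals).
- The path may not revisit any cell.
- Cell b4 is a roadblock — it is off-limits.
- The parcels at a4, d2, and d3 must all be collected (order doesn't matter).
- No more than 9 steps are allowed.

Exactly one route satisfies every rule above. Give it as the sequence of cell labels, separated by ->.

The 9-move cap with required stops at a4, d2, d3 leaves no slack for detours.
Route from a5: up 3 to a2, right 3 to d2, down 1 to d3, left 2 to b3 — 9 moves in all.
Check: all required cells visited; 9 ≤ 9 moves.

a5 -> a4 -> a3 -> a2 -> b2 -> c2 -> d2 -> d3 -> c3 -> b3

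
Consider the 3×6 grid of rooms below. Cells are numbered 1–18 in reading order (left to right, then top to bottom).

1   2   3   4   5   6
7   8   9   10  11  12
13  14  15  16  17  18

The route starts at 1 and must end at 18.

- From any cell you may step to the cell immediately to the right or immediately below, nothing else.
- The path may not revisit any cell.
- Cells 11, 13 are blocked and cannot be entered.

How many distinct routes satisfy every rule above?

A right/down-only route from 1 to 18 makes exactly 2 down-moves and 5 right-moves in some order.
With no other constraints that would be C(7,2) = 21 routes.
Subtract routes through each blocked cell (inclusion–exclusion for overlaps): − through 11: 10 − through 13: 1 → 10.
That gives 10 routes.

10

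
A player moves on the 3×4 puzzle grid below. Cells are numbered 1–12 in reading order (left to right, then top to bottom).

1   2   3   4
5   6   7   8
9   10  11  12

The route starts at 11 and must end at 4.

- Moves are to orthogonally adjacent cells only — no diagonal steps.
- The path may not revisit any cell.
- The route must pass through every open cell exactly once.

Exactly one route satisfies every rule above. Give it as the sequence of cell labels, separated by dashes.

Need to visit all 12 open cells exactly once, starting at 11 and ending at 4.
Route from 11: right 1 to 12, up 1 to 8, left 2 to 6, down 1 to 10, left 1 to 9, up 2 to 1, right 3 to 4 — 11 moves in all.
Check: all 12 open cells covered.

11 - 12 - 8 - 7 - 6 - 10 - 9 - 5 - 1 - 2 - 3 - 4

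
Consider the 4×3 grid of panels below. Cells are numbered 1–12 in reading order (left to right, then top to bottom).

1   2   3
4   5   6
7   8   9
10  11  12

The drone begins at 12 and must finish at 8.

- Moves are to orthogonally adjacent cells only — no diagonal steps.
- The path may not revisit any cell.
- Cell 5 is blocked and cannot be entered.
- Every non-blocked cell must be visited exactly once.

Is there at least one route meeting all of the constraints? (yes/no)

yes

One route that works: 12 → 9 → 6 → 3 → 2 → 1 → 4 → 7 → 10 → 11 → 8.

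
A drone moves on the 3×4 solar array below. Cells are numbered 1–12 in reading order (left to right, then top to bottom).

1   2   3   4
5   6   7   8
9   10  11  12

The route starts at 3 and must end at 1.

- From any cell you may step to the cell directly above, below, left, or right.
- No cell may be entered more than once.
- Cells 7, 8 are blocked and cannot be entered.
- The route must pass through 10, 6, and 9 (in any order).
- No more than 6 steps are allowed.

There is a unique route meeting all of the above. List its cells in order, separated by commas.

3, 2, 6, 10, 9, 5, 1

Any route must reach 10, 6, and 9 and still end at 1 within 6 moves, so the order of the required stops is forced.
Route from 3: left 1 to 2, down 2 to 10, left 1 to 9, up 2 to 1 — 6 moves in all.
Check: all required cells visited; 6 ≤ 6 moves.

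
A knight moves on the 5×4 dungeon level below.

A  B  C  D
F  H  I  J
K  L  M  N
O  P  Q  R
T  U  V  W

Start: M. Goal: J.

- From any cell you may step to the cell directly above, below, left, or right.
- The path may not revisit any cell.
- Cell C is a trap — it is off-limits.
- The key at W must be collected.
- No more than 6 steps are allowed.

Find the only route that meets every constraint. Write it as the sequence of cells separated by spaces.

M Q V W R N J

The 6-move cap with required stops at W leaves no slack for detours.
Route from M: 2× down (reaching V), right to W, 3× up (reaching J) — 6 moves in all.
Check: all required cells visited; 6 ≤ 6 moves.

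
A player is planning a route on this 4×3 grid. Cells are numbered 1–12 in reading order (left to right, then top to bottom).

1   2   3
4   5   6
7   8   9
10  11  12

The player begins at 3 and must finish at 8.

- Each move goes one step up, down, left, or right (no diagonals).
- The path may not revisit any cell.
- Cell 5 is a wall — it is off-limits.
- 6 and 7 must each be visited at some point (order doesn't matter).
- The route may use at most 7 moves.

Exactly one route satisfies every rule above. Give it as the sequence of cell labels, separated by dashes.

3 - 6 - 9 - 12 - 11 - 10 - 7 - 8

The 7-move cap with required stops at 6, 7 leaves no slack for detours.
Route from 3: 3× down (reaching 12), 2× left (reaching 10), up to 7, right to 8 — 7 moves in all.
Check: all required cells visited; 7 ≤ 7 moves.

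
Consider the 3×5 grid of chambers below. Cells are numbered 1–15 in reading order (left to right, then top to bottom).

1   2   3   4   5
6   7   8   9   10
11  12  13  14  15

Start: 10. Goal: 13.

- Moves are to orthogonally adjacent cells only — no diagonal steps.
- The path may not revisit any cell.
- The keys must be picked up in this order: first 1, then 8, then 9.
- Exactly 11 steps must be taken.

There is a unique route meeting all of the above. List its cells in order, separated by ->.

10 -> 5 -> 4 -> 3 -> 2 -> 1 -> 6 -> 7 -> 8 -> 9 -> 14 -> 13

The waypoints must appear in the order 1, 8, 9, with no cell reused.
Route from 10: up to 5, 4× left (reaching 1), down to 6, 3× right (reaching 9), down to 14, left to 13 — 11 moves in all.
Check: order respected (1 at step 5, 8 at step 8, 9 at step 9); 11 moves as required.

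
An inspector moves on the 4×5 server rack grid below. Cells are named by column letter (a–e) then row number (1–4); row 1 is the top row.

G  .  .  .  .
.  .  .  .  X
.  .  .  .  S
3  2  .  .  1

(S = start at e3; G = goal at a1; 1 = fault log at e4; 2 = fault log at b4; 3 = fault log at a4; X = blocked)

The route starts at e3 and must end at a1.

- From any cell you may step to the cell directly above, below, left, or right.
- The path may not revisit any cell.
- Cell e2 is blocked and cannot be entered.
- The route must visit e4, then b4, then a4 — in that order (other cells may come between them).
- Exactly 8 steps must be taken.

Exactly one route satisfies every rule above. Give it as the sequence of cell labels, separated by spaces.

The waypoints must appear in the order e4, b4, a4, with no cell reused.
Route from e3: down 1 to e4, left 4 to a4, up 3 to a1 — 8 moves in all.
Check: order respected (1 at step 1, 2 at step 4, 3 at step 5); 8 moves as required.

e3 e4 d4 c4 b4 a4 a3 a2 a1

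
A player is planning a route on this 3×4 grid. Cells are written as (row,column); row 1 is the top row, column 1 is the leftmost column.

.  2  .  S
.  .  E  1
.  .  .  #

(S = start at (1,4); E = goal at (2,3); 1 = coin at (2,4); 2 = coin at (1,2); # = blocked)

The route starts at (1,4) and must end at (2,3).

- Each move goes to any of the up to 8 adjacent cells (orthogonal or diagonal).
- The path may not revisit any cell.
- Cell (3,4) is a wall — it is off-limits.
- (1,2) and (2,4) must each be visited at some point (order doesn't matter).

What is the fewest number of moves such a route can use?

Any route passes through (1,2) and (2,4) in some order between (1,4) and (2,3). Summing Chebyshev distances along each leg and taking the cheapest ordering ((1,4) → (2,4) → (1,2) → (2,3)) gives a lower bound of 1 + 2 + 1 = 4 moves.
A route of 4 moves achieves this: (1,4) → (2,4) → (1,3) → (1,2) → (2,3).
Since 4 matches the lower bound, it is optimal.

4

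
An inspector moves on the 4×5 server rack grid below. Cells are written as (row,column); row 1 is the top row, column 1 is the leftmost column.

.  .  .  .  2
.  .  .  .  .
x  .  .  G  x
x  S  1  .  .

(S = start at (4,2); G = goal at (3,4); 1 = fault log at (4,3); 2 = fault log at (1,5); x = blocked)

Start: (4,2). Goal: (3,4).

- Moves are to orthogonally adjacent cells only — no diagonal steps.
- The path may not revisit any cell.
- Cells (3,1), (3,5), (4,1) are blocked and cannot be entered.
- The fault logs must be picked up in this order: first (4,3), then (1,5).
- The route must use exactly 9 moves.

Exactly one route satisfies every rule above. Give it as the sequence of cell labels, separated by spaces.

The waypoints must appear in the order (4,3), (1,5), with no cell reused.
Route from (4,2): right to (4,3), 3× up (reaching (1,3)), 2× right (reaching (1,5)), down to (2,5), left to (2,4), down to (3,4) — 9 moves in all.
Check: order respected (1 at step 1, 2 at step 6); 9 moves as required.

(4,2) (4,3) (3,3) (2,3) (1,3) (1,4) (1,5) (2,5) (2,4) (3,4)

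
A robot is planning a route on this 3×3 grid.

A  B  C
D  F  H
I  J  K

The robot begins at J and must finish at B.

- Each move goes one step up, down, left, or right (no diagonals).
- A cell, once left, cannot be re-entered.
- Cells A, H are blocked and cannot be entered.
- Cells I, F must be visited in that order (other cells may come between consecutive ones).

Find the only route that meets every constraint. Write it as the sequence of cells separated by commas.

The waypoints must appear in the order I, F, with no cell reused.
Route from J: left to I, up to D, right to F, up to B — 4 moves in all.
Check: order respected (I at step 1, F at step 3).

J, I, D, F, B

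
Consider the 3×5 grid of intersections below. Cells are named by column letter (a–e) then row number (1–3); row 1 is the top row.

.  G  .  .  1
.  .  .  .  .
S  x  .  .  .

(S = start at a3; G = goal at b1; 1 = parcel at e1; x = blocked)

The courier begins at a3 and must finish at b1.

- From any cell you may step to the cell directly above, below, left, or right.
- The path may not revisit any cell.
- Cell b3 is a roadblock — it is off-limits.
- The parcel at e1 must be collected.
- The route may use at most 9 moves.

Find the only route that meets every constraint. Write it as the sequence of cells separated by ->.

a3 -> a2 -> b2 -> c2 -> d2 -> e2 -> e1 -> d1 -> c1 -> b1

The 9-move cap with required stops at e1 leaves no slack for detours.
Route from a3: up 1 to a2, right 4 to e2, up 1 to e1, left 3 to b1 — 9 moves in all.
Check: all required cells visited; 9 ≤ 9 moves.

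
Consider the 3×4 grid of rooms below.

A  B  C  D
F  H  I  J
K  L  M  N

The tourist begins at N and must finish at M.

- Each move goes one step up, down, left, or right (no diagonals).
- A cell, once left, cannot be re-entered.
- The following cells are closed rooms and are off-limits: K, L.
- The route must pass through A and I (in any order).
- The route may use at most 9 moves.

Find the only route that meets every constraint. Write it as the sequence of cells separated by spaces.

N J D C B A F H I M

The budget equals the shortest possible length, so every move has to be on a shortest route through the required cells.
Route from N: 2× up (reaching D), 3× left (reaching A), down to F, 2× right (reaching I), down to M — 9 moves in all.
Check: all required cells visited; 9 ≤ 9 moves.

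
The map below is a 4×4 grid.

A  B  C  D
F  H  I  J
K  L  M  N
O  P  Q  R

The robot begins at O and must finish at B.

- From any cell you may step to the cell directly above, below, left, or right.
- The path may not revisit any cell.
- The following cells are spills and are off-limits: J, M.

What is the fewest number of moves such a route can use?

4

The Manhattan distance from O to B is |4−1| + |1−2| = 4, so at least 4 moves are needed.
A route of 4 moves achieves this: O → K → F → A → B.
Since 4 matches the lower bound, it is optimal.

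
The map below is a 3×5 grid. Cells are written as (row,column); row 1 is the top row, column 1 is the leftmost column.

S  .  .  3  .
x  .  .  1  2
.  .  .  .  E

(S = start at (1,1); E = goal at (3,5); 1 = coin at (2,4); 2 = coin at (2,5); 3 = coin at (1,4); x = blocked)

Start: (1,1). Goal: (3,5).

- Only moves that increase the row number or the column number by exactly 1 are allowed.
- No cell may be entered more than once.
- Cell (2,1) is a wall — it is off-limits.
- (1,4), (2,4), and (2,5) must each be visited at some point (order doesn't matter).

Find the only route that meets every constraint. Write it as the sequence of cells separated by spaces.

(1,1) (1,2) (1,3) (1,4) (2,4) (2,5) (3,5)

Moves only go right or down, so the column and row indices never decrease.
Route from (1,1): 3× right (reaching (1,4)), down to (2,4), right to (2,5), down to (3,5) — 6 moves in all.
Check: all required cells visited.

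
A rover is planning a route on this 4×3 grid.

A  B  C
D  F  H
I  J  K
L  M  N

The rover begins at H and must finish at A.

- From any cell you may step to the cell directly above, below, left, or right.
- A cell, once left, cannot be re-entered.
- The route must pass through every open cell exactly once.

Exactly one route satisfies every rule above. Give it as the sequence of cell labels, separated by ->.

H -> C -> B -> F -> J -> K -> N -> M -> L -> I -> D -> A

Need to visit all 12 open cells exactly once, starting at H and ending at A.
Cell L has only two open neighbours (I and M), so the path must pass straight through it: one of those is the cell it's entered from and the other is where it exits.
Route from H: up 1 to C, left 1 to B, down 2 to J, right 1 to K, down 1 to N, left 2 to L, up 3 to A — 11 moves in all.
Check: all 12 open cells covered.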